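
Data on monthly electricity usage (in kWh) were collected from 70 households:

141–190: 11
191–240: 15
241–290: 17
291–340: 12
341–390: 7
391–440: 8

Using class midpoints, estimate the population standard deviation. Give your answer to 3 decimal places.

77.595

Midpoints: 165.5, 215.5, 265.5, 315.5, 365.5, 415.5
n = 70, Σfm = 19235, mean = 274.7857
Σfm² = 5706967.5
Σf(m − x̄)² = Σfm² − (Σfm)²/n = 5706967.5 − 19235²/70 = 421464.2857
Population variance = 421464.2857 / 70 = 6020.9184
Standard deviation = √6020.9184 = 77.5946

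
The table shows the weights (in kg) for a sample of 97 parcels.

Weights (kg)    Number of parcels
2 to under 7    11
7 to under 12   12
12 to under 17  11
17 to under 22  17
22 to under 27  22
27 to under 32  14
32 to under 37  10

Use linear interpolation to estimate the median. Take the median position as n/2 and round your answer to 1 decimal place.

21.3

Cumulative frequencies: 11, 23, 34, 51, 73, 87, 97
n = 97; position = n/2 = 48.5.
This falls in the class 17 to under 22: L = 17, F = 34, f = 17, h = 5.
Median ≈ 17 + ((48.5 − 34) / 17) × 5 = 21.2647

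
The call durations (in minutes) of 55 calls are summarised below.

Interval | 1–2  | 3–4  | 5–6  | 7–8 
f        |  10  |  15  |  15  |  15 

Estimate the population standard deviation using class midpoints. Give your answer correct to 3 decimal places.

Midpoints: 1.5, 3.5, 5.5, 7.5
n = 55, Σfm = 262.5, mean = 4.7727
Σfm² = 1503.75
Σf(m − x̄)² = Σfm² − (Σfm)²/n = 1503.75 − 262.5²/55 = 250.9091
Population variance = 250.9091 / 55 = 4.5620
Standard deviation = √4.5620 = 2.1359

2.136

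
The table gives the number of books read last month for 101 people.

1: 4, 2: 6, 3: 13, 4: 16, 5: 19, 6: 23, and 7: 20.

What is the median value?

Cumulative frequencies: 4, 10, 23, 39, 58, 81, 101
n = 101, so the median is the value in position (n+1)/2 = 51.
Position 51 falls at value 5.

5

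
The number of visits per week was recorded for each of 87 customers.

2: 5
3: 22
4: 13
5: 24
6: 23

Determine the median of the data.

Cumulative frequencies: 5, 27, 40, 64, 87
n = 87, so the median is the value in position (n+1)/2 = 44.
Position 44 falls at value 5.

5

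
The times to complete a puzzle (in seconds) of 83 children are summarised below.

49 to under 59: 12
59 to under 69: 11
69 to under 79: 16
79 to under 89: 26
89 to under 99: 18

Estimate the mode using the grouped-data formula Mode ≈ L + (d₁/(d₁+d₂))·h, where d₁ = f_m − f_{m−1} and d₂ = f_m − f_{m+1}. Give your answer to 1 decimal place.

84.6

Modal class: 79 to under 89 (highest frequency 26).
d₁ = 26 − 16 = 10, d₂ = 26 − 18 = 8
Mode ≈ 79 + (10/(10+8)) × 10 = 79 + 5.5556 = 84.5556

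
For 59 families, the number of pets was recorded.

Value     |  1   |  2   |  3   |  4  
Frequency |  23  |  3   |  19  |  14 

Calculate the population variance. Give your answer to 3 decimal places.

Values: 1, 2, 3, 4
n = 59, Σfx = 142, mean = 2.4068
Σfx² = 430
Σf(x − x̄)² = Σfx² − (Σfx)²/n = 430 − 142²/59 = 88.2373
Population variance = 88.2373 / 59 = 1.4955

1.496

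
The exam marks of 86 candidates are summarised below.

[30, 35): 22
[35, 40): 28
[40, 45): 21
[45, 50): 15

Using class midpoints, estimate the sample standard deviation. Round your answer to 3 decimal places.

Midpoints: 32.5, 37.5, 42.5, 47.5
n = 86, Σfm = 3370, mean = 39.1860
Σfm² = 134387.5
Σf(m − x̄)² = Σfm² − (Σfm)²/n = 134387.5 − 3370²/86 = 2330.5233
Sample variance = 2330.5233 / 85 = 27.4179
Standard deviation = √27.4179 = 5.2362

5.236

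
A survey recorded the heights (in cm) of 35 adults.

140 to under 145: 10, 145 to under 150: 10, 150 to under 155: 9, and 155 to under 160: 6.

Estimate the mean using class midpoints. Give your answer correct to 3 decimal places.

149.071

Midpoints: 142.5, 147.5, 152.5, 157.5
Σfm = 10×142.5 + 10×147.5 + 9×152.5 + 6×157.5 = 5217.5
n = Σf = 35
Mean = 5217.5 / 35 = 149.0714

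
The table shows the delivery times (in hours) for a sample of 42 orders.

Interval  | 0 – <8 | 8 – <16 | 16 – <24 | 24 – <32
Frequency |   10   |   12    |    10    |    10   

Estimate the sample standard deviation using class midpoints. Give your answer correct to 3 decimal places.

8.876

Midpoints: 4, 12, 20, 28
n = 42, Σfm = 664, mean = 15.8095
Σfm² = 13728
Σf(m − x̄)² = Σfm² − (Σfm)²/n = 13728 − 664²/42 = 3230.4762
Sample variance = 3230.4762 / 41 = 78.7921
Standard deviation = √78.7921 = 8.8765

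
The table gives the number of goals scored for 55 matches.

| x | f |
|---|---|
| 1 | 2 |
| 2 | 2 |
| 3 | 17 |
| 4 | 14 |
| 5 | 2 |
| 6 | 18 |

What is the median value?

4

Cumulative frequencies: 2, 4, 21, 35, 37, 55
n = 55, so the median is the value in position (n+1)/2 = 28.
Position 28 falls at value 4.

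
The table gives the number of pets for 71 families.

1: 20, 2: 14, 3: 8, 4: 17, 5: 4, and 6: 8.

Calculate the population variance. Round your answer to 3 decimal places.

2.798

Values: 1, 2, 3, 4, 5, 6
n = 71, Σfx = 208, mean = 2.9296
Σfx² = 808
Σf(x − x̄)² = Σfx² − (Σfx)²/n = 808 − 208²/71 = 198.6479
Population variance = 198.6479 / 71 = 2.7979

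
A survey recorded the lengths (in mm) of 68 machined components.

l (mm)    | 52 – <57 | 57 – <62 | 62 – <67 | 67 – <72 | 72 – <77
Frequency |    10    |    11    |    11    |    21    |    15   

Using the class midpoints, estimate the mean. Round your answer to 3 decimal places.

65.971

Midpoints: 54.5, 59.5, 64.5, 69.5, 74.5
Σfm = 10×54.5 + 11×59.5 + 11×64.5 + 21×69.5 + 15×74.5 = 4486
n = Σf = 68
Mean = 4486 / 68 = 65.9706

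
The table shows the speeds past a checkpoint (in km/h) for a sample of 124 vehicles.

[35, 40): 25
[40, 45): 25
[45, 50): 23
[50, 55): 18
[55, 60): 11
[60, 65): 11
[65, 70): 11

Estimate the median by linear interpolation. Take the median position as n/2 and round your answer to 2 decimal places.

47.61

Cumulative frequencies: 25, 50, 73, 91, 102, 113, 124
n = 124; position = n/2 = 62.
This falls in the class [45, 50): L = 45, F = 50, f = 23, h = 5.
Median ≈ 45 + ((62 − 50) / 23) × 5 = 47.6087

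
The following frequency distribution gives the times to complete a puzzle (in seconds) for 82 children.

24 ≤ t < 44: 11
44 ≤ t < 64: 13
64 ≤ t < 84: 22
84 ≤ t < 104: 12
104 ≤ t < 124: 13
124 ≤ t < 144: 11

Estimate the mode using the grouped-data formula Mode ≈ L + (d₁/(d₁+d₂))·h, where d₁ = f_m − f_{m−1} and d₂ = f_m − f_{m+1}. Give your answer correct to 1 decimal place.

Modal class: 64 ≤ t < 84 (highest frequency 22).
d₁ = 22 − 13 = 9, d₂ = 22 − 12 = 10
Mode ≈ 64 + (9/(9+10)) × 20 = 64 + 9.4737 = 73.4737

73.5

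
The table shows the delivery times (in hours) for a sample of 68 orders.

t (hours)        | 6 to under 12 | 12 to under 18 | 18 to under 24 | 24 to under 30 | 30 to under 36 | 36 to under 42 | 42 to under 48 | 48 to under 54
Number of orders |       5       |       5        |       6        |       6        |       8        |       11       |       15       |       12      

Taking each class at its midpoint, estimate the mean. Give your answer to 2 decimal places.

35.12

Midpoints: 9, 15, 21, 27, 33, 39, 45, 51
Σfm = 5×9 + 5×15 + 6×21 + 6×27 + 8×33 + 11×39 + 15×45 + 12×51 = 2388
n = Σf = 68
Mean = 2388 / 68 = 35.1176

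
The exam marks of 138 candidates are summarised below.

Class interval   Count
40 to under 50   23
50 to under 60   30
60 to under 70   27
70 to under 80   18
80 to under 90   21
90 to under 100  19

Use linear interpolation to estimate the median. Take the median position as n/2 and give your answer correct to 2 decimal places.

65.93

Cumulative frequencies: 23, 53, 80, 98, 119, 138
n = 138; position = n/2 = 69.
This falls in the class 60 to under 70: L = 60, F = 53, f = 27, h = 10.
Median ≈ 60 + ((69 − 53) / 27) × 10 = 65.9259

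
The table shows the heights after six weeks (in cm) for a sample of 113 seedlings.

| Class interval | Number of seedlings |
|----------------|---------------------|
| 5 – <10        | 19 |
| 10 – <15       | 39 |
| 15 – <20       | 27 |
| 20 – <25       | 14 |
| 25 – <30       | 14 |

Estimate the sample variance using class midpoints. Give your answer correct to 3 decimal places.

38.875

Midpoints: 7.5, 12.5, 17.5, 22.5, 27.5
n = 113, Σfm = 1802.5, mean = 15.9513
Σfm² = 33106.25
Σf(m − x̄)² = Σfm² − (Σfm)²/n = 33106.25 − 1802.5²/113 = 4353.9823
Sample variance = 4353.9823 / 112 = 38.8748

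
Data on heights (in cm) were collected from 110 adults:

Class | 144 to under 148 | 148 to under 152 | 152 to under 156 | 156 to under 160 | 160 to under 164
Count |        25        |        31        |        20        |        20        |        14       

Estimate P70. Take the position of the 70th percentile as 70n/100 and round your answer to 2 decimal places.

156.20

Cumulative frequencies: 25, 56, 76, 96, 110
n = 110; position = 70n/100 = 77.
This falls in the class 156 to under 160: L = 156, F = 76, f = 20, h = 4.
70th percentile ≈ 156 + ((77 − 76) / 20) × 4 = 156.2000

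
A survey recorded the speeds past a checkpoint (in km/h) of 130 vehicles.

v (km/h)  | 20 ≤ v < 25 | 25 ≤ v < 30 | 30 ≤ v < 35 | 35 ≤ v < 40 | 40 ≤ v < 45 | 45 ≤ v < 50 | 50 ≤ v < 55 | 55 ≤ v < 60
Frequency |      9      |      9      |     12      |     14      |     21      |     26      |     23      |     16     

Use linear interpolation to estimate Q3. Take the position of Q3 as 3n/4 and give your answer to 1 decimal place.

Cumulative frequencies: 9, 18, 30, 44, 65, 91, 114, 130
n = 130; position = 3n/4 = 97.5.
This falls in the class 50 ≤ v < 55: L = 50, F = 91, f = 23, h = 5.
Upper quartile ≈ 50 + ((97.5 − 91) / 23) × 5 = 51.4130

51.4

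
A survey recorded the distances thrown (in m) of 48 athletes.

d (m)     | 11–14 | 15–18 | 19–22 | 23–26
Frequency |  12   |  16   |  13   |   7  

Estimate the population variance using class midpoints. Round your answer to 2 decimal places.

16.10

Midpoints: 12.5, 16.5, 20.5, 24.5
n = 48, Σfm = 852, mean = 17.7500
Σfm² = 15896
Σf(m − x̄)² = Σfm² − (Σfm)²/n = 15896 − 852²/48 = 773.0000
Population variance = 773.0000 / 48 = 16.1042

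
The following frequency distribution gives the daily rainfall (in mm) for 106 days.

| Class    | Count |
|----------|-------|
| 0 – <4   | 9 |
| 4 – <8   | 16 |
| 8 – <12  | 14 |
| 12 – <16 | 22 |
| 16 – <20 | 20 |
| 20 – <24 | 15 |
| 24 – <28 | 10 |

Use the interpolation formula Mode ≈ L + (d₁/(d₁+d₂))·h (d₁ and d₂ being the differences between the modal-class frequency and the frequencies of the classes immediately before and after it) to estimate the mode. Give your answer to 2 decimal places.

15.20

Modal class: 12 – <16 (highest frequency 22).
d₁ = 22 − 14 = 8, d₂ = 22 − 20 = 2
Mode ≈ 12 + (8/(8+2)) × 4 = 12 + 3.2000 = 15.2000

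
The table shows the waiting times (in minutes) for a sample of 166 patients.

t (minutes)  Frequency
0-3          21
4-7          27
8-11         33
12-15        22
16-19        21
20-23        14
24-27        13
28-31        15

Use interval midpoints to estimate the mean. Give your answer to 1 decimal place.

13.5

Midpoints: 1.5, 5.5, 9.5, 13.5, 17.5, 21.5, 25.5, 29.5
Σfm = 21×1.5 + 27×5.5 + 33×9.5 + 22×13.5 + 21×17.5 + 14×21.5 + 13×25.5 + 15×29.5 = 2233
n = Σf = 166
Mean = 2233 / 166 = 13.4518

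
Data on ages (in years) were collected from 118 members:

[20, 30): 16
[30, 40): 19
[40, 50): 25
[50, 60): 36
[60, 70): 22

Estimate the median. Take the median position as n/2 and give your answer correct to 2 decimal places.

49.60

Cumulative frequencies: 16, 35, 60, 96, 118
n = 118; position = n/2 = 59.
This falls in the class [40, 50): L = 40, F = 35, f = 25, h = 10.
Median ≈ 40 + ((59 − 35) / 25) × 10 = 49.6000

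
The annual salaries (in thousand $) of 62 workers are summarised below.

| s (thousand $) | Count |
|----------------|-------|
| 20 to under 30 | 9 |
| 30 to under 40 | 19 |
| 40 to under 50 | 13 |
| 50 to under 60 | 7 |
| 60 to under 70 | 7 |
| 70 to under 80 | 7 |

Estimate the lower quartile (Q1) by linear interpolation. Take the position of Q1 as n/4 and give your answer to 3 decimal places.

33.421

Cumulative frequencies: 9, 28, 41, 48, 55, 62
n = 62; position = n/4 = 15.5.
This falls in the class 30 to under 40: L = 30, F = 9, f = 19, h = 10.
Lower quartile ≈ 30 + ((15.5 − 9) / 19) × 10 = 33.4211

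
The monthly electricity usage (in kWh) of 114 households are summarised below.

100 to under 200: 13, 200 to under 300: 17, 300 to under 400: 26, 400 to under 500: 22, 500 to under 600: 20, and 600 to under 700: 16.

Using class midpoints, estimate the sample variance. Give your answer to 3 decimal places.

24391.399

Midpoints: 150, 250, 350, 450, 550, 650
n = 114, Σfm = 46600, mean = 408.7719
Σfm² = 21805000
Σf(m − x̄)² = Σfm² − (Σfm)²/n = 21805000 − 46600²/114 = 2756228.0702
Sample variance = 2756228.0702 / 113 = 24391.3989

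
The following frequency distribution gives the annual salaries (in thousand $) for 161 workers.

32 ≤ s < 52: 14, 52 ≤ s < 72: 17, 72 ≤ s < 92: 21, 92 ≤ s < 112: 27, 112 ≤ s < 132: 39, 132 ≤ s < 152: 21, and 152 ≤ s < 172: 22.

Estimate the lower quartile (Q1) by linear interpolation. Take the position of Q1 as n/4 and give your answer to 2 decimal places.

80.81

Cumulative frequencies: 14, 31, 52, 79, 118, 139, 161
n = 161; position = n/4 = 40.25.
This falls in the class 72 ≤ s < 92: L = 72, F = 31, f = 21, h = 20.
Lower quartile ≈ 72 + ((40.25 − 31) / 21) × 20 = 80.8095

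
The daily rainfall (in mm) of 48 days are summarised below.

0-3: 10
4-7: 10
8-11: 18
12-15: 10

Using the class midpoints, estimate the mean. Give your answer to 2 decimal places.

7.83

Midpoints: 1.5, 5.5, 9.5, 13.5
Σfm = 10×1.5 + 10×5.5 + 18×9.5 + 10×13.5 = 376
n = Σf = 48
Mean = 376 / 48 = 7.8333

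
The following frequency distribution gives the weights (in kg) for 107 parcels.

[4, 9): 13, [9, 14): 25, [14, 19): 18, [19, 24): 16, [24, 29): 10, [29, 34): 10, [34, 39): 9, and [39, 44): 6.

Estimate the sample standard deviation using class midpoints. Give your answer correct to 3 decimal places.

Midpoints: 6.5, 11.5, 16.5, 21.5, 26.5, 31.5, 36.5, 41.5
n = 107, Σfm = 2170.5, mean = 20.2850
Σfm² = 55420.75
Σf(m − x̄)² = Σfm² − (Σfm)²/n = 55420.75 − 2170.5²/107 = 11392.0561
Sample variance = 11392.0561 / 106 = 107.4722
Standard deviation = √107.4722 = 10.3669

10.367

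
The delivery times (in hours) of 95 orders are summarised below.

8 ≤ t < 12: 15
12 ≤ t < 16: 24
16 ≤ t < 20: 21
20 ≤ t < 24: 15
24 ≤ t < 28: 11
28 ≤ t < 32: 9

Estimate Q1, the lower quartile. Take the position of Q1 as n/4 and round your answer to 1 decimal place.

Cumulative frequencies: 15, 39, 60, 75, 86, 95
n = 95; position = n/4 = 23.75.
This falls in the class 12 ≤ t < 16: L = 12, F = 15, f = 24, h = 4.
Lower quartile ≈ 12 + ((23.75 − 15) / 24) × 4 = 13.4583

13.5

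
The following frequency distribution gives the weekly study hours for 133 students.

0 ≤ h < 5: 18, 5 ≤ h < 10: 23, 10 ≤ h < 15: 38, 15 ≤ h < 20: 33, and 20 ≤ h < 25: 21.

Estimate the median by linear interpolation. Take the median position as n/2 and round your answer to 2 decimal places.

Cumulative frequencies: 18, 41, 79, 112, 133
n = 133; position = n/2 = 66.5.
This falls in the class 10 ≤ h < 15: L = 10, F = 41, f = 38, h = 5.
Median ≈ 10 + ((66.5 − 41) / 38) × 5 = 13.3553

13.36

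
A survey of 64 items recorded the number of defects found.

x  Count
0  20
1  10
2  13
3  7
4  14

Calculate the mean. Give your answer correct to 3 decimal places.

Values: 0, 1, 2, 3, 4
Σfx = 20×0 + 10×1 + 13×2 + 7×3 + 14×4 = 113
n = Σf = 64
Mean = 113 / 64 = 1.7656

1.766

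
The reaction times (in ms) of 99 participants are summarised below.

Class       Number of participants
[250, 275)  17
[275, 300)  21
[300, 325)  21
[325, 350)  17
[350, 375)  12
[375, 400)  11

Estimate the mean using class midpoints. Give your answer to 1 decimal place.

317.3

Midpoints: 262.5, 287.5, 312.5, 337.5, 362.5, 387.5
Σfm = 17×262.5 + 21×287.5 + 21×312.5 + 17×337.5 + 12×362.5 + 11×387.5 = 31412.5
n = Σf = 99
Mean = 31412.5 / 99 = 317.2980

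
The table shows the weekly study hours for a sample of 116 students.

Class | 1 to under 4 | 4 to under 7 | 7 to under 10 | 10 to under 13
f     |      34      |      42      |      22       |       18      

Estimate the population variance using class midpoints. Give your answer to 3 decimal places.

Midpoints: 2.5, 5.5, 8.5, 11.5
n = 116, Σfm = 710, mean = 6.1207
Σfm² = 5453
Σf(m − x̄)² = Σfm² − (Σfm)²/n = 5453 − 710²/116 = 1107.3103
Population variance = 1107.3103 / 116 = 9.5458

9.546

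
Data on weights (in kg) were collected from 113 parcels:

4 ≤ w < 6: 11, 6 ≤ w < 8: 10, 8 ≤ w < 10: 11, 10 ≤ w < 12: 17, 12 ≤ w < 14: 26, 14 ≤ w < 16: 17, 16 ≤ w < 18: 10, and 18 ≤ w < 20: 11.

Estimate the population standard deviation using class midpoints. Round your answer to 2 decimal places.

4.06

Midpoints: 5, 7, 9, 11, 13, 15, 17, 19
n = 113, Σfm = 1383, mean = 12.2389
Σfm² = 18793
Σf(m − x̄)² = Σfm² − (Σfm)²/n = 18793 − 1383²/113 = 1866.5487
Population variance = 1866.5487 / 113 = 16.5181
Standard deviation = √16.5181 = 4.0643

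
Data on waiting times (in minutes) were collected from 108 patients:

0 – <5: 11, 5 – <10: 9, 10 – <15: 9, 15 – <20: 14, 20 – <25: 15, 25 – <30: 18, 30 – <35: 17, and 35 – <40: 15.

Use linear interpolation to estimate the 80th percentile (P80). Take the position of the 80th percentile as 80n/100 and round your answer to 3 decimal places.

Cumulative frequencies: 11, 20, 29, 43, 58, 76, 93, 108
n = 108; position = 80n/100 = 86.4.
This falls in the class 30 – <35: L = 30, F = 76, f = 17, h = 5.
80th percentile ≈ 30 + ((86.4 − 76) / 17) × 5 = 33.0588

33.059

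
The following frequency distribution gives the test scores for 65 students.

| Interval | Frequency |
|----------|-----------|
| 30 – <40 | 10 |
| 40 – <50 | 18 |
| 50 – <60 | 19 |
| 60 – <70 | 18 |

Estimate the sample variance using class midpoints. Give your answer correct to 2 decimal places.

Midpoints: 35, 45, 55, 65
n = 65, Σfm = 3375, mean = 51.9231
Σfm² = 182225
Σf(m − x̄)² = Σfm² − (Σfm)²/n = 182225 − 3375²/65 = 6984.6154
Sample variance = 6984.6154 / 64 = 109.1346

109.13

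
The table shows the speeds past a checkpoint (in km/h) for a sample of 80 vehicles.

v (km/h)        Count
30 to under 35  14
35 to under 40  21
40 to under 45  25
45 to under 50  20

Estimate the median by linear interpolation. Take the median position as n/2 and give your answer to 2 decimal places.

Cumulative frequencies: 14, 35, 60, 80
n = 80; position = n/2 = 40.
This falls in the class 40 to under 45: L = 40, F = 35, f = 25, h = 5.
Median ≈ 40 + ((40 − 35) / 25) × 5 = 41.0000

41.00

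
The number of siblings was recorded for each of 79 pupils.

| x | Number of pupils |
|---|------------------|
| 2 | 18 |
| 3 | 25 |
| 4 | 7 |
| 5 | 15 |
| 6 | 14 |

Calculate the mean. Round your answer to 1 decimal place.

Values: 2, 3, 4, 5, 6
Σfx = 18×2 + 25×3 + 7×4 + 15×5 + 14×6 = 298
n = Σf = 79
Mean = 298 / 79 = 3.7722

3.8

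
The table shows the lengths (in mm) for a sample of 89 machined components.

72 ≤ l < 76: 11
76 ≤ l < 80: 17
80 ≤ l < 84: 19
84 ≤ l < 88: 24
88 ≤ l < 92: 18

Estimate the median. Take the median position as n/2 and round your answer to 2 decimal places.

83.47

Cumulative frequencies: 11, 28, 47, 71, 89
n = 89; position = n/2 = 44.5.
This falls in the class 80 ≤ l < 84: L = 80, F = 28, f = 19, h = 4.
Median ≈ 80 + ((44.5 − 28) / 19) × 4 = 83.4737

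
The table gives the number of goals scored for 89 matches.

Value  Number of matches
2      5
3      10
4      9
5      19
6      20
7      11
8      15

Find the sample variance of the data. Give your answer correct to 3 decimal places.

Values: 2, 3, 4, 5, 6, 7, 8
n = 89, Σfx = 488, mean = 5.4831
Σfx² = 2948
Σf(x − x̄)² = Σfx² − (Σfx)²/n = 2948 − 488²/89 = 272.2247
Sample variance = 272.2247 / 88 = 3.0935

3.093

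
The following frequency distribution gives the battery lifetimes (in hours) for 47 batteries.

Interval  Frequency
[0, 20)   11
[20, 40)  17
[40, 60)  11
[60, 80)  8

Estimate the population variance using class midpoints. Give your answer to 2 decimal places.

413.22

Midpoints: 10, 30, 50, 70
n = 47, Σfm = 1730, mean = 36.8085
Σfm² = 83100
Σf(m − x̄)² = Σfm² − (Σfm)²/n = 83100 − 1730²/47 = 19421.2766
Population variance = 19421.2766 / 47 = 413.2187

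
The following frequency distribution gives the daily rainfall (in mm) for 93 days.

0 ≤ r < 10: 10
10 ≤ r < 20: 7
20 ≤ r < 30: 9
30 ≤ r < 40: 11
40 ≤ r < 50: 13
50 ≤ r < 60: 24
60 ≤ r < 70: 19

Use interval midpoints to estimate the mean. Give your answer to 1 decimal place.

Midpoints: 5, 15, 25, 35, 45, 55, 65
Σfm = 10×5 + 7×15 + 9×25 + 11×35 + 13×45 + 24×55 + 19×65 = 3905
n = Σf = 93
Mean = 3905 / 93 = 41.9892

42.0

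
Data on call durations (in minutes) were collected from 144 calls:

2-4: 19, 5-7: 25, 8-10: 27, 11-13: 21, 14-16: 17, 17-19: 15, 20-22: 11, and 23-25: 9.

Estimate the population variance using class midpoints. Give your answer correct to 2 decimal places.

Midpoints: 3, 6, 9, 12, 15, 18, 21, 24
n = 144, Σfm = 1674, mean = 11.6250
Σfm² = 25002
Σf(m − x̄)² = Σfm² − (Σfm)²/n = 25002 − 1674²/144 = 5541.7500
Population variance = 5541.7500 / 144 = 38.4844

38.48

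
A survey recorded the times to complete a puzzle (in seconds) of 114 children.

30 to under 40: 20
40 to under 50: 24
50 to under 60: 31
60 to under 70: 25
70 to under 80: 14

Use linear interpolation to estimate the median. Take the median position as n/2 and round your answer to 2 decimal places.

54.19

Cumulative frequencies: 20, 44, 75, 100, 114
n = 114; position = n/2 = 57.
This falls in the class 50 to under 60: L = 50, F = 44, f = 31, h = 10.
Median ≈ 50 + ((57 − 44) / 31) × 10 = 54.1935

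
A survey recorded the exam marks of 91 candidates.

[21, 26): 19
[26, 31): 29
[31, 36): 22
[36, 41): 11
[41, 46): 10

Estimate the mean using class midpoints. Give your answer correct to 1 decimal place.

Midpoints: 23.5, 28.5, 33.5, 38.5, 43.5
Σfm = 19×23.5 + 29×28.5 + 22×33.5 + 11×38.5 + 10×43.5 = 2868.5
n = Σf = 91
Mean = 2868.5 / 91 = 31.5220

31.5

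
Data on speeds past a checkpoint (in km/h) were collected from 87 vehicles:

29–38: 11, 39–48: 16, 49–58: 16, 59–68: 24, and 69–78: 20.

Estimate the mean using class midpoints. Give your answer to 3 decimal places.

Midpoints: 33.5, 43.5, 53.5, 63.5, 73.5
Σfm = 11×33.5 + 16×43.5 + 16×53.5 + 24×63.5 + 20×73.5 = 4914.5
n = Σf = 87
Mean = 4914.5 / 87 = 56.4885

56.489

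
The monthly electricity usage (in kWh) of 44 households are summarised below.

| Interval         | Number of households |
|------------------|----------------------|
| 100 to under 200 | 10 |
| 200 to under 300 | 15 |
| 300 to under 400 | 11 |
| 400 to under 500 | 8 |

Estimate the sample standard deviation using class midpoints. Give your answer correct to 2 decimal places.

103.91

Midpoints: 150, 250, 350, 450
n = 44, Σfm = 12700, mean = 288.6364
Σfm² = 4130000
Σf(m − x̄)² = Σfm² − (Σfm)²/n = 4130000 − 12700²/44 = 464318.1818
Sample variance = 464318.1818 / 43 = 10798.0973
Standard deviation = √10798.0973 = 103.9139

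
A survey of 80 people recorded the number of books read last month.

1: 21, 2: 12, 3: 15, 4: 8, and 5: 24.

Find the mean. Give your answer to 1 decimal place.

Values: 1, 2, 3, 4, 5
Σfx = 21×1 + 12×2 + 15×3 + 8×4 + 24×5 = 242
n = Σf = 80
Mean = 242 / 80 = 3.0250

3.0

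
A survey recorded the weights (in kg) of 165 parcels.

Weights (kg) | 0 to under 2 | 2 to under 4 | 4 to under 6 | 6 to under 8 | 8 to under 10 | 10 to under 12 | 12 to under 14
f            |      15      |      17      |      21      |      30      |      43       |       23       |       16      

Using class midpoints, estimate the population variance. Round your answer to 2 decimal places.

Midpoints: 1, 3, 5, 7, 9, 11, 13
n = 165, Σfm = 1229, mean = 7.4485
Σfm² = 11133
Σf(m − x̄)² = Σfm² − (Σfm)²/n = 11133 − 1229²/165 = 1978.8121
Population variance = 1978.8121 / 165 = 11.9928

11.99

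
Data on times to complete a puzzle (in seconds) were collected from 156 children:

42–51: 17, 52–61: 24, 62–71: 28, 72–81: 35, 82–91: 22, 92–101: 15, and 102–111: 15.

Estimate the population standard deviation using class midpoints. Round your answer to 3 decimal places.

17.691

Midpoints: 46.5, 56.5, 66.5, 76.5, 86.5, 96.5, 106.5
n = 156, Σfm = 11634, mean = 74.5769
Σfm² = 916451
Σf(m − x̄)² = Σfm² − (Σfm)²/n = 916451 − 11634²/156 = 48823.0769
Population variance = 48823.0769 / 156 = 312.9684
Standard deviation = √312.9684 = 17.6909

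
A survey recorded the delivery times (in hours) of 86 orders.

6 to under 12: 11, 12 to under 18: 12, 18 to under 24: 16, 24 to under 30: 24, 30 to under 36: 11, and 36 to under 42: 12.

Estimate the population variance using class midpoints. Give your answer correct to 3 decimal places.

85.902

Midpoints: 9, 15, 21, 27, 33, 39
n = 86, Σfm = 2094, mean = 24.3488
Σfm² = 58374
Σf(m − x̄)² = Σfm² − (Σfm)²/n = 58374 − 2094²/86 = 7387.5349
Population variance = 7387.5349 / 86 = 85.9016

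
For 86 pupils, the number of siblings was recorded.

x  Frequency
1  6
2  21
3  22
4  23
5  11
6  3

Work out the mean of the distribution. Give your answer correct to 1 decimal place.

3.2

Values: 1, 2, 3, 4, 5, 6
Σfx = 6×1 + 21×2 + 22×3 + 23×4 + 11×5 + 3×6 = 279
n = Σf = 86
Mean = 279 / 86 = 3.2442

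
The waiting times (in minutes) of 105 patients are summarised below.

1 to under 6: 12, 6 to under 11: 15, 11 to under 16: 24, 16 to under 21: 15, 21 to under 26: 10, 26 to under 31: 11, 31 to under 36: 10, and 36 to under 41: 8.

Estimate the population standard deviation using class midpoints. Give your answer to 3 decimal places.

Midpoints: 3.5, 8.5, 13.5, 18.5, 23.5, 28.5, 33.5, 38.5
n = 105, Σfm = 1962.5, mean = 18.6905
Σfm² = 48276.25
Σf(m − x̄)² = Σfm² − (Σfm)²/n = 48276.25 − 1962.5²/105 = 11596.1905
Population variance = 11596.1905 / 105 = 110.4399
Standard deviation = √110.4399 = 10.5090

10.509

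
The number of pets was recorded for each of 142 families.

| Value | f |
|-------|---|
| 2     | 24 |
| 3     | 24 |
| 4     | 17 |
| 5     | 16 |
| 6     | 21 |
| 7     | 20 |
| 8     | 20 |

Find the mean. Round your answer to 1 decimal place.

Values: 2, 3, 4, 5, 6, 7, 8
Σfx = 24×2 + 24×3 + 17×4 + 16×5 + 21×6 + 20×7 + 20×8 = 694
n = Σf = 142
Mean = 694 / 142 = 4.8873

4.9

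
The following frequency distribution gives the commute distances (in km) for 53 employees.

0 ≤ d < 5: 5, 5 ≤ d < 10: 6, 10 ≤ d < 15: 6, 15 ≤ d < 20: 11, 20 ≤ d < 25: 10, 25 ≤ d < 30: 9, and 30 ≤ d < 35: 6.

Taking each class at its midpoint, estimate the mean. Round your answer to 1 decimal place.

Midpoints: 2.5, 7.5, 12.5, 17.5, 22.5, 27.5, 32.5
Σfm = 5×2.5 + 6×7.5 + 6×12.5 + 11×17.5 + 10×22.5 + 9×27.5 + 6×32.5 = 992.5
n = Σf = 53
Mean = 992.5 / 53 = 18.7264

18.7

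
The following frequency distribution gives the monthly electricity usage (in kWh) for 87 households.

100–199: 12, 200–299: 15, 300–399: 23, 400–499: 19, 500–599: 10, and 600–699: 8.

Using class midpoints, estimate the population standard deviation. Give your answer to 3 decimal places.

146.758

Midpoints: 149.5, 249.5, 349.5, 449.5, 549.5, 649.5
n = 87, Σfm = 32806.5, mean = 377.0862
Σfm² = 14244671.75
Σf(m − x̄)² = Σfm² − (Σfm)²/n = 14244671.75 − 32806.5²/87 = 1873793.1034
Population variance = 1873793.1034 / 87 = 21537.8518
Standard deviation = √21537.8518 = 146.7578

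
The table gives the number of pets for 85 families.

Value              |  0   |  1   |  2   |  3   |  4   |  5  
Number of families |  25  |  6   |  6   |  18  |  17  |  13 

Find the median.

3

Cumulative frequencies: 25, 31, 37, 55, 72, 85
n = 85, so the median is the value in position (n+1)/2 = 43.
Position 43 falls at value 3.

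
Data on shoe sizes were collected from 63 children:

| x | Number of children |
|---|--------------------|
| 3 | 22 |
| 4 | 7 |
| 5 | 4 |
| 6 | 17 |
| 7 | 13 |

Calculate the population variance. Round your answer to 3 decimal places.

2.587

Values: 3, 4, 5, 6, 7
n = 63, Σfx = 307, mean = 4.8730
Σfx² = 1659
Σf(x − x̄)² = Σfx² − (Σfx)²/n = 1659 − 307²/63 = 162.9841
Population variance = 162.9841 / 63 = 2.5870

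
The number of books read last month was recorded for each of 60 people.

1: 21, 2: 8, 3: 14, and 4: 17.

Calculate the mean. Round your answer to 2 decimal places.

2.45

Values: 1, 2, 3, 4
Σfx = 21×1 + 8×2 + 14×3 + 17×4 = 147
n = Σf = 60
Mean = 147 / 60 = 2.4500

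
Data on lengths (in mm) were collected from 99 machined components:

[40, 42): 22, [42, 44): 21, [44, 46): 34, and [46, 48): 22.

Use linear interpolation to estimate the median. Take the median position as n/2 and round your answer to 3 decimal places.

44.382

Cumulative frequencies: 22, 43, 77, 99
n = 99; position = n/2 = 49.5.
This falls in the class [44, 46): L = 44, F = 43, f = 34, h = 2.
Median ≈ 44 + ((49.5 − 43) / 34) × 2 = 44.3824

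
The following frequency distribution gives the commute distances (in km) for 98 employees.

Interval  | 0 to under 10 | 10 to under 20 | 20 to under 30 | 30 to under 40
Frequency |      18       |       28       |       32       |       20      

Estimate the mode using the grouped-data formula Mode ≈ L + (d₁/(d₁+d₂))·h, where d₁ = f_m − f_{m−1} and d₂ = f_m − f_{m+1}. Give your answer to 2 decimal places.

22.50

Modal class: 20 to under 30 (highest frequency 32).
d₁ = 32 − 28 = 4, d₂ = 32 − 20 = 12
Mode ≈ 20 + (4/(4+12)) × 10 = 20 + 2.5000 = 22.5000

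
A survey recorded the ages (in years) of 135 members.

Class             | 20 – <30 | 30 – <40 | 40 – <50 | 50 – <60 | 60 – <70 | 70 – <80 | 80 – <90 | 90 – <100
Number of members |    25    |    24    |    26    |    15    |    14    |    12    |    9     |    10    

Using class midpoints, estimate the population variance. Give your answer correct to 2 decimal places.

470.86

Midpoints: 25, 35, 45, 55, 65, 75, 85, 95
n = 135, Σfm = 6985, mean = 51.7407
Σfm² = 424975
Σf(m − x̄)² = Σfm² − (Σfm)²/n = 424975 − 6985²/135 = 63565.9259
Population variance = 63565.9259 / 135 = 470.8587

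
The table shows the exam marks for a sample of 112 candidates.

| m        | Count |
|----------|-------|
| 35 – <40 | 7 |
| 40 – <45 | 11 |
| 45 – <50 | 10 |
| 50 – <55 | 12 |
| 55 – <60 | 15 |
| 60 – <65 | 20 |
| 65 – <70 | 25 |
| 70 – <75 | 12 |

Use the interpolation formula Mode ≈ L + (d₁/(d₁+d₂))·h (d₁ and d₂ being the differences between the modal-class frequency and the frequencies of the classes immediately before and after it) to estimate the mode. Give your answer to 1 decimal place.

66.4

Modal class: 65 – <70 (highest frequency 25).
d₁ = 25 − 20 = 5, d₂ = 25 − 12 = 13
Mode ≈ 65 + (5/(5+13)) × 5 = 65 + 1.3889 = 66.3889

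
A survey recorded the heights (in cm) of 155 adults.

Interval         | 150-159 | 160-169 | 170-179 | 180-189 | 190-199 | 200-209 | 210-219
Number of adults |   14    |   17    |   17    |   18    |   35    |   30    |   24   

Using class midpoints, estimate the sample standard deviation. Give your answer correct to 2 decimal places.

18.84

Midpoints: 154.5, 164.5, 174.5, 184.5, 194.5, 204.5, 214.5
n = 155, Σfm = 29337.5, mean = 189.2742
Σfm² = 5607498.75
Σf(m − x̄)² = Σfm² − (Σfm)²/n = 5607498.75 − 29337.5²/155 = 54667.0968
Sample variance = 54667.0968 / 154 = 354.9811
Standard deviation = √354.9811 = 18.8409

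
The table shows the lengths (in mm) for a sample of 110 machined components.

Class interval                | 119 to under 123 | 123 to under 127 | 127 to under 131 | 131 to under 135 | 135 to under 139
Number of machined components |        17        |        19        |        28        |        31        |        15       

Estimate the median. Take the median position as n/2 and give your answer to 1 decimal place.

Cumulative frequencies: 17, 36, 64, 95, 110
n = 110; position = n/2 = 55.
This falls in the class 127 to under 131: L = 127, F = 36, f = 28, h = 4.
Median ≈ 127 + ((55 − 36) / 28) × 4 = 129.7143

129.7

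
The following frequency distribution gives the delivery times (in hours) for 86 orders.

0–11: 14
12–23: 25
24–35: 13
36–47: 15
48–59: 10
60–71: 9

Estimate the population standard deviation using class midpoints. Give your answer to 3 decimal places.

19.020

Midpoints: 5.5, 17.5, 29.5, 41.5, 53.5, 65.5
n = 86, Σfm = 2645, mean = 30.7558
Σfm² = 112461.5
Σf(m − x̄)² = Σfm² − (Σfm)²/n = 112461.5 − 2645²/86 = 31112.3721
Population variance = 31112.3721 / 86 = 361.7718
Standard deviation = √361.7718 = 19.0203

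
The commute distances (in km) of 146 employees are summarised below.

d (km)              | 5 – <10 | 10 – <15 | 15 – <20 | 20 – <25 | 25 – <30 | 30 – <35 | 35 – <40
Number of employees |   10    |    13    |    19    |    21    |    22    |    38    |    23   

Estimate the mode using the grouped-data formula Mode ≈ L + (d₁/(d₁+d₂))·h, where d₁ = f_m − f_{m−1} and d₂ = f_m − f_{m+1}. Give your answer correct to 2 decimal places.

32.58

Modal class: 30 – <35 (highest frequency 38).
d₁ = 38 − 22 = 16, d₂ = 38 − 23 = 15
Mode ≈ 30 + (16/(16+15)) × 5 = 30 + 2.5806 = 32.5806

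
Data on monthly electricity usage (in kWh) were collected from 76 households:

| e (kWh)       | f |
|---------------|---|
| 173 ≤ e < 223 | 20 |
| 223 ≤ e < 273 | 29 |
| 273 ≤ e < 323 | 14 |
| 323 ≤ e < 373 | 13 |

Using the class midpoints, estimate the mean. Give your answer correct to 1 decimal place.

261.2

Midpoints: 198, 248, 298, 348
Σfm = 20×198 + 29×248 + 14×298 + 13×348 = 19848
n = Σf = 76
Mean = 19848 / 76 = 261.1579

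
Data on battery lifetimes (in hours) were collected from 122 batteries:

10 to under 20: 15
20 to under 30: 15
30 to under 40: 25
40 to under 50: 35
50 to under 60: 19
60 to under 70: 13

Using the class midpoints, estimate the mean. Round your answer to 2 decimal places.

40.49

Midpoints: 15, 25, 35, 45, 55, 65
Σfm = 15×15 + 15×25 + 25×35 + 35×45 + 19×55 + 13×65 = 4940
n = Σf = 122
Mean = 4940 / 122 = 40.4918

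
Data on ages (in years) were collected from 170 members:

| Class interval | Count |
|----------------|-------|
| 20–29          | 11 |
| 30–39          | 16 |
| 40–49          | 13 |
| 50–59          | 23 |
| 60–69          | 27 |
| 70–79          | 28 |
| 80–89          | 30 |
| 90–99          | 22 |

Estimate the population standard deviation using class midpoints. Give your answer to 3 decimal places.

20.864

Midpoints: 24.5, 34.5, 44.5, 54.5, 64.5, 74.5, 84.5, 94.5
n = 170, Σfm = 11095, mean = 65.2647
Σfm² = 798112.5
Σf(m − x̄)² = Σfm² − (Σfm)²/n = 798112.5 − 11095²/170 = 74000.5882
Population variance = 74000.5882 / 170 = 435.2976
Standard deviation = √435.2976 = 20.8638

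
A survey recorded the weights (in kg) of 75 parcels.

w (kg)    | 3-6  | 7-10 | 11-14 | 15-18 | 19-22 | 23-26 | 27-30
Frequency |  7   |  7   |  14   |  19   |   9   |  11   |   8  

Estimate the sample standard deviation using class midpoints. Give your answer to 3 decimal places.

Midpoints: 4.5, 8.5, 12.5, 16.5, 20.5, 24.5, 28.5
n = 75, Σfm = 1261.5, mean = 16.8200
Σfm² = 24890.75
Σf(m − x̄)² = Σfm² − (Σfm)²/n = 24890.75 − 1261.5²/75 = 3672.3200
Sample variance = 3672.3200 / 74 = 49.6259
Standard deviation = √49.6259 = 7.0446

7.045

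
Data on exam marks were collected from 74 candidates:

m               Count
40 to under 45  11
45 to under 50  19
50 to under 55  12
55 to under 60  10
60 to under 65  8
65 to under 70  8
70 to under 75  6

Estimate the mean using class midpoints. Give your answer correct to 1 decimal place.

54.7

Midpoints: 42.5, 47.5, 52.5, 57.5, 62.5, 67.5, 72.5
Σfm = 11×42.5 + 19×47.5 + 12×52.5 + 10×57.5 + 8×62.5 + 8×67.5 + 6×72.5 = 4050
n = Σf = 74
Mean = 4050 / 74 = 54.7297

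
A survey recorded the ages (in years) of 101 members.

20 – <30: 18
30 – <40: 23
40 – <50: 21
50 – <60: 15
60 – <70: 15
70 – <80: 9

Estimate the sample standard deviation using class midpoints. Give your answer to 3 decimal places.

Midpoints: 25, 35, 45, 55, 65, 75
n = 101, Σfm = 4675, mean = 46.2871
Σfm² = 241325
Σf(m − x̄)² = Σfm² − (Σfm)²/n = 241325 − 4675²/101 = 24932.6733
Sample variance = 24932.6733 / 100 = 249.3267
Standard deviation = √249.3267 = 15.7901

15.790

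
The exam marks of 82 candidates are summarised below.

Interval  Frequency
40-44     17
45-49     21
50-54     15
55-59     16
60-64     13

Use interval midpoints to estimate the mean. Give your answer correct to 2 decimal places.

Midpoints: 42, 47, 52, 57, 62
Σfm = 17×42 + 21×47 + 15×52 + 16×57 + 13×62 = 4199
n = Σf = 82
Mean = 4199 / 82 = 51.2073

51.21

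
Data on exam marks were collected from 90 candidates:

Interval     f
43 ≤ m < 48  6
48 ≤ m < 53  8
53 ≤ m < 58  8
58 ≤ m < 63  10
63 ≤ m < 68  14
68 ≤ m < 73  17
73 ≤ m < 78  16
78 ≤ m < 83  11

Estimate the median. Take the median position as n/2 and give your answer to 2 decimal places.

67.64

Cumulative frequencies: 6, 14, 22, 32, 46, 63, 79, 90
n = 90; position = n/2 = 45.
This falls in the class 63 ≤ m < 68: L = 63, F = 32, f = 14, h = 5.
Median ≈ 63 + ((45 − 32) / 14) × 5 = 67.6429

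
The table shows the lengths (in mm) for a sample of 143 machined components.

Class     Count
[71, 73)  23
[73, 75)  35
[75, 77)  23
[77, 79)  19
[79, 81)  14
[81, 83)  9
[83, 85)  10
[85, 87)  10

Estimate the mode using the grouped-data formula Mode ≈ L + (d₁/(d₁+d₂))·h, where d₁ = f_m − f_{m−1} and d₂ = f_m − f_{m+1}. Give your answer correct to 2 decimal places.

Modal class: [73, 75) (highest frequency 35).
d₁ = 35 − 23 = 12, d₂ = 35 − 23 = 12
Mode ≈ 73 + (12/(12+12)) × 2 = 73 + 1.0000 = 74.0000

74.00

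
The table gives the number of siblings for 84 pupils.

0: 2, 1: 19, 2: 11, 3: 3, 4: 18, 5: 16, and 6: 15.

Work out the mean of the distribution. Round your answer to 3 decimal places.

Values: 0, 1, 2, 3, 4, 5, 6
Σfx = 2×0 + 19×1 + 11×2 + 3×3 + 18×4 + 16×5 + 15×6 = 292
n = Σf = 84
Mean = 292 / 84 = 3.4762

3.476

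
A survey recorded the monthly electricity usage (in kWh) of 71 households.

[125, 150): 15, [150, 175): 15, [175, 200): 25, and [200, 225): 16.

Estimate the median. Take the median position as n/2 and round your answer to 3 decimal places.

180.500

Cumulative frequencies: 15, 30, 55, 71
n = 71; position = n/2 = 35.5.
This falls in the class [175, 200): L = 175, F = 30, f = 25, h = 25.
Median ≈ 175 + ((35.5 − 30) / 25) × 25 = 180.5000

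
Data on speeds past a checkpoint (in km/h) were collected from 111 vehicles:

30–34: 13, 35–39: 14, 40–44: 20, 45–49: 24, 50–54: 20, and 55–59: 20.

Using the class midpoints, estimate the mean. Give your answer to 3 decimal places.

45.784

Midpoints: 32, 37, 42, 47, 52, 57
Σfm = 13×32 + 14×37 + 20×42 + 24×47 + 20×52 + 20×57 = 5082
n = Σf = 111
Mean = 5082 / 111 = 45.7838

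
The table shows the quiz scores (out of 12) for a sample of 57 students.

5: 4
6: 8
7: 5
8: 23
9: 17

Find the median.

Cumulative frequencies: 4, 12, 17, 40, 57
n = 57, so the median is the value in position (n+1)/2 = 29.
Position 29 falls at value 8.

8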